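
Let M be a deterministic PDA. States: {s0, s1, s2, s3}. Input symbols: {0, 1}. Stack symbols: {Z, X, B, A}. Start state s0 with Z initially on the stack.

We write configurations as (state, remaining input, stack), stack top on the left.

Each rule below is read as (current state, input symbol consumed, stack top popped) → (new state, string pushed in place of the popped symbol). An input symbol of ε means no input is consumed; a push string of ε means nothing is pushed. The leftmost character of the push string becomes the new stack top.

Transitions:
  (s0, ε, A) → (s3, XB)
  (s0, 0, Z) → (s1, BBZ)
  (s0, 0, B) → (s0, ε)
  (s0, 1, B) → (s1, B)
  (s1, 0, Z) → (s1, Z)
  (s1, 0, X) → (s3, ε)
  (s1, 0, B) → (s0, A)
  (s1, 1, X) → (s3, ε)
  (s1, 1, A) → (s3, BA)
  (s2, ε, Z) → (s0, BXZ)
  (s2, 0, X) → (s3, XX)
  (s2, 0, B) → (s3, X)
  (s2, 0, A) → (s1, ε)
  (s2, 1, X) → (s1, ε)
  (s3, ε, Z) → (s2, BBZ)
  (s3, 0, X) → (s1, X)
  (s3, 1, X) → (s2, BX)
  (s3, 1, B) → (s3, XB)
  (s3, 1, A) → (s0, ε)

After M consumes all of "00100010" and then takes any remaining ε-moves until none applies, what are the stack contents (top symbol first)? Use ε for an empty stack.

XXBBZ

(s0, 00100010, Z)
  read 0, top Z: go to s1, push BBZ → (s1, 0100010, BBZ)
  read 0, top B: go to s0, push A → (s0, 100010, ABZ)
  ε-move, top A: go to s3, push XB → (s3, 100010, XBBZ)
  read 1, top X: go to s2, push BX → (s2, 00010, BXBBZ)
  read 0, top B: go to s3, push X → (s3, 0010, XXBBZ)
  read 0, top X: go to s1, push X → (s1, 010, XXBBZ)
  read 0, top X: go to s3, push ε → (s3, 10, XBBZ)
  read 1, top X: go to s2, push BX → (s2, 0, BXBBZ)
  read 0, top B: go to s3, push X → (s3, ε, XXBBZ)
All input consumed in state s3 with stack XXBBZ.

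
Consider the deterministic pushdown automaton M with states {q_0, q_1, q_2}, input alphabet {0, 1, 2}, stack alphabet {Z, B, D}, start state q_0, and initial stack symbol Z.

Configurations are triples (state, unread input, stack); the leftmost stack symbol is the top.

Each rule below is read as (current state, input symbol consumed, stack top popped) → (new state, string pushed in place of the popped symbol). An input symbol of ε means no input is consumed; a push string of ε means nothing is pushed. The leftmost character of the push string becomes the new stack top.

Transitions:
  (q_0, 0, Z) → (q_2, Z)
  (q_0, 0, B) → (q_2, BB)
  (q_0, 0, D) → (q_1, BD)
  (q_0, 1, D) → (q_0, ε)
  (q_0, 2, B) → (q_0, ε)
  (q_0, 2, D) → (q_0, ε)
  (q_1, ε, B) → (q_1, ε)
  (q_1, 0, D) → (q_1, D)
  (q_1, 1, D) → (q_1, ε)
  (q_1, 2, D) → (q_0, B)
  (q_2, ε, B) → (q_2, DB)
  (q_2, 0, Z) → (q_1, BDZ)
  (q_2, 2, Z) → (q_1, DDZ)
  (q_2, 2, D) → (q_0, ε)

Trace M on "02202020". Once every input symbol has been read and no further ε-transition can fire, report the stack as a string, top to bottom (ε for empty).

(q_0, 02202020, Z) ⊢ (q_2, 2202020, Z) ⊢ (q_1, 202020, DDZ) ⊢ (q_0, 02020, BDZ) ⊢ (q_2, 2020, BBDZ) ⊢ (q_2, 2020, DBBDZ) ⊢ (q_0, 020, BBDZ) ⊢ (q_2, 20, BBBDZ) ⊢ (q_2, 20, DBBBDZ) ⊢ (q_0, 0, BBBDZ) ⊢ (q_2, ε, BBBBDZ) ⊢ (q_2, ε, DBBBBDZ)
All input consumed in state q_2 with stack DBBBBDZ.

DBBBBDZ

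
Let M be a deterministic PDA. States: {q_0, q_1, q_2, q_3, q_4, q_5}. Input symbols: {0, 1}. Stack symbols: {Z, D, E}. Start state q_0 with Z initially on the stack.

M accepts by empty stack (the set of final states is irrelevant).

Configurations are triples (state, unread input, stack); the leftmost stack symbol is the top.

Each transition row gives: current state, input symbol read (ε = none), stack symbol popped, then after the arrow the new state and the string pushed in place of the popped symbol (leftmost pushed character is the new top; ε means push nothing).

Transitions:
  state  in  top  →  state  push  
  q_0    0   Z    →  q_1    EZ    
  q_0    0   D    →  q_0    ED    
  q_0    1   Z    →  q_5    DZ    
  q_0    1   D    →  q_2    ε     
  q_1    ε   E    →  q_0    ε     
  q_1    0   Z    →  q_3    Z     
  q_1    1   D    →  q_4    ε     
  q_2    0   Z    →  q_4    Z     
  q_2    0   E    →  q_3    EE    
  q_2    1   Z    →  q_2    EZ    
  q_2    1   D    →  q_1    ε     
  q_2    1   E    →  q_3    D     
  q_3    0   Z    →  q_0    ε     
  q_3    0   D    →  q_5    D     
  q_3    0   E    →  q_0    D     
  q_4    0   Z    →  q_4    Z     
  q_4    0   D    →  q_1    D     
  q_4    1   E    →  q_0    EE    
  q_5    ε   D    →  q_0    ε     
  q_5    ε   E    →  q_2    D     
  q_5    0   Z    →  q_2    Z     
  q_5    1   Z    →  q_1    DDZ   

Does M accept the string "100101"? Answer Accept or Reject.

Reject

(q_0, 100101, Z) ⊢ (q_5, 00101, DZ) ⊢ (q_0, 00101, Z) ⊢ (q_1, 0101, EZ) ⊢ (q_0, 0101, Z) ⊢ (q_1, 101, EZ) ⊢ (q_0, 101, Z) ⊢ (q_5, 01, DZ) ⊢ (q_0, 01, Z) ⊢ (q_1, 1, EZ) ⊢ (q_0, 1, Z) ⊢ (q_5, ε, DZ) ⊢ (q_0, ε, Z)
All input consumed; stack is Z, not empty, and no further ε-move applies.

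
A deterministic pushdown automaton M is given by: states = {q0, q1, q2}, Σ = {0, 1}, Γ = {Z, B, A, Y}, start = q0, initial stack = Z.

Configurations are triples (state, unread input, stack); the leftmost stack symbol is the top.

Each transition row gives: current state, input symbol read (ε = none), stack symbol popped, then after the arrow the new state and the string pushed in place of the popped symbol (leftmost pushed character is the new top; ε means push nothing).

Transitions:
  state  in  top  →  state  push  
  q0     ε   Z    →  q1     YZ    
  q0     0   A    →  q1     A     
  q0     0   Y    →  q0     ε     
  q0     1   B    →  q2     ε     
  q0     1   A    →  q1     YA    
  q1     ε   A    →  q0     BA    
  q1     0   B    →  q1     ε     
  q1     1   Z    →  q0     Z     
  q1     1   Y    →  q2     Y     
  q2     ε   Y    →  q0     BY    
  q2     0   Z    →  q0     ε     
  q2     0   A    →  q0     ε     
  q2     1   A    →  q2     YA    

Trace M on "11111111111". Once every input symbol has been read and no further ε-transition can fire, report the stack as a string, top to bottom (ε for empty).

BYZ

(q0, 11111111111, Z)
  ε-move, top Z: go to q1, push YZ → (q1, 11111111111, YZ)
  read 1, top Y: go to q2, push Y → (q2, 1111111111, YZ)
  ε-move, top Y: go to q0, push BY → (q0, 1111111111, BYZ)
  read 1, top B: go to q2, push ε → (q2, 111111111, YZ)
  ε-move, top Y: go to q0, push BY → (q0, 111111111, BYZ)
  read 1, top B: go to q2, push ε → (q2, 11111111, YZ)
  ε-move, top Y: go to q0, push BY → (q0, 11111111, BYZ)
  read 1, top B: go to q2, push ε → (q2, 1111111, YZ)
  ε-move, top Y: go to q0, push BY → (q0, 1111111, BYZ)
  read 1, top B: go to q2, push ε → (q2, 111111, YZ)
  ε-move, top Y: go to q0, push BY → (q0, 111111, BYZ)
  read 1, top B: go to q2, push ε → (q2, 11111, YZ)
  ε-move, top Y: go to q0, push BY → (q0, 11111, BYZ)
  read 1, top B: go to q2, push ε → (q2, 1111, YZ)
  ε-move, top Y: go to q0, push BY → (q0, 1111, BYZ)
  read 1, top B: go to q2, push ε → (q2, 111, YZ)
  ε-move, top Y: go to q0, push BY → (q0, 111, BYZ)
  read 1, top B: go to q2, push ε → (q2, 11, YZ)
  ε-move, top Y: go to q0, push BY → (q0, 11, BYZ)
  read 1, top B: go to q2, push ε → (q2, 1, YZ)
  ε-move, top Y: go to q0, push BY → (q0, 1, BYZ)
  read 1, top B: go to q2, push ε → (q2, ε, YZ)
  ε-move, top Y: go to q0, push BY → (q0, ε, BYZ)
All input consumed in state q0 with stack BYZ.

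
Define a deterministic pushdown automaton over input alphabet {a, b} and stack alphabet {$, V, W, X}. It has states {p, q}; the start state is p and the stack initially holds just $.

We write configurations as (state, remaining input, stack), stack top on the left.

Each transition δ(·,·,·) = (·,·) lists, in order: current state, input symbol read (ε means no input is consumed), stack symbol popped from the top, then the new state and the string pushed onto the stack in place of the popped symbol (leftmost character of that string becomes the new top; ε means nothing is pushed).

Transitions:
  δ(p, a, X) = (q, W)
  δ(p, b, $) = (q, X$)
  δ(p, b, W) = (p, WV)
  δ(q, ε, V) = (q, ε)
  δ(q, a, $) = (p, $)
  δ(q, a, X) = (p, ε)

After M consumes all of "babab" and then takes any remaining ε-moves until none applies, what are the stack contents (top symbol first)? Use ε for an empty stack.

X$

(p, babab, $)
  read b, top $: go to q, push X$ → (q, abab, X$)
  read a, top X: go to p, push ε → (p, bab, $)
  read b, top $: go to q, push X$ → (q, ab, X$)
  read a, top X: go to p, push ε → (p, b, $)
  read b, top $: go to q, push X$ → (q, ε, X$)
All input consumed in state q with stack X$.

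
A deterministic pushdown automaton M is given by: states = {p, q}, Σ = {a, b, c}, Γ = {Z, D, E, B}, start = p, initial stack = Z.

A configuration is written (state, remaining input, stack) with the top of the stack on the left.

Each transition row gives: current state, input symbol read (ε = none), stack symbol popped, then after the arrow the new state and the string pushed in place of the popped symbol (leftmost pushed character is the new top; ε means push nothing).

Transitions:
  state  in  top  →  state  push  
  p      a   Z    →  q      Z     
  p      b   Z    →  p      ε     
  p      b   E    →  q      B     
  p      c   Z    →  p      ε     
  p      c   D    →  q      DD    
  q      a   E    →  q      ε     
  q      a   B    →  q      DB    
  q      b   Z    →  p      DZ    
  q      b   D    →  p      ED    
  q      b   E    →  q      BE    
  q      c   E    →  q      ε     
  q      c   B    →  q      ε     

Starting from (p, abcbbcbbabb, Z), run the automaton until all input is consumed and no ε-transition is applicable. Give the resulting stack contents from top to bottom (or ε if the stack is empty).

BDBDDZ

(p, abcbbcbbabb, Z)
  read a, top Z: go to q, push Z → (q, bcbbcbbabb, Z)
  read b, top Z: go to p, push DZ → (p, cbbcbbabb, DZ)
  read c, top D: go to q, push DD → (q, bbcbbabb, DDZ)
  read b, top D: go to p, push ED → (p, bcbbabb, EDDZ)
  read b, top E: go to q, push B → (q, cbbabb, BDDZ)
  read c, top B: go to q, push ε → (q, bbabb, DDZ)
  read b, top D: go to p, push ED → (p, babb, EDDZ)
  read b, top E: go to q, push B → (q, abb, BDDZ)
  read a, top B: go to q, push DB → (q, bb, DBDDZ)
  read b, top D: go to p, push ED → (p, b, EDBDDZ)
  read b, top E: go to q, push B → (q, ε, BDBDDZ)
All input consumed in state q with stack BDBDDZ.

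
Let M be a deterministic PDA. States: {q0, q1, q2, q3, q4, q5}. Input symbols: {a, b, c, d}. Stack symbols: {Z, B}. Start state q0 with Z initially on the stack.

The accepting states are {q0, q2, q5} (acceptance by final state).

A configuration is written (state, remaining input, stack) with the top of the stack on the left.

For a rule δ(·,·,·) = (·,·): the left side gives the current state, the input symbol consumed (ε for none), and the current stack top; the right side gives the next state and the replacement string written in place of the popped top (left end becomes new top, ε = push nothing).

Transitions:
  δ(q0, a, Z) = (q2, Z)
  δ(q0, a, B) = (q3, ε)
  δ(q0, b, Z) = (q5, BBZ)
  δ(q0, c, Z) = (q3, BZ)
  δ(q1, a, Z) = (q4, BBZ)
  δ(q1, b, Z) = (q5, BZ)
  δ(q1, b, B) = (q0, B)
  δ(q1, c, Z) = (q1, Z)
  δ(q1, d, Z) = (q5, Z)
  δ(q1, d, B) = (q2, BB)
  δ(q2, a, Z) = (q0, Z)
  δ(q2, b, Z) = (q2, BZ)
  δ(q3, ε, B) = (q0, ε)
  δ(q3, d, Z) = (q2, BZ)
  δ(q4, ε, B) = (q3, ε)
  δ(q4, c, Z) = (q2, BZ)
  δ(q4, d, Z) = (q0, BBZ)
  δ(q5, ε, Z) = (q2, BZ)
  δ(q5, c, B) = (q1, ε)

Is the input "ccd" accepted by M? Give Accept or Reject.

(q0, ccd, Z)
  read c, top Z: go to q3, push BZ → (q3, cd, BZ)
  ε-move, top B: go to q0, push ε → (q0, cd, Z)
  read c, top Z: go to q3, push BZ → (q3, d, BZ)
  ε-move, top B: go to q0, push ε → (q0, d, Z)
No transition applies at (q0, d, Z); input not fully consumed.

Reject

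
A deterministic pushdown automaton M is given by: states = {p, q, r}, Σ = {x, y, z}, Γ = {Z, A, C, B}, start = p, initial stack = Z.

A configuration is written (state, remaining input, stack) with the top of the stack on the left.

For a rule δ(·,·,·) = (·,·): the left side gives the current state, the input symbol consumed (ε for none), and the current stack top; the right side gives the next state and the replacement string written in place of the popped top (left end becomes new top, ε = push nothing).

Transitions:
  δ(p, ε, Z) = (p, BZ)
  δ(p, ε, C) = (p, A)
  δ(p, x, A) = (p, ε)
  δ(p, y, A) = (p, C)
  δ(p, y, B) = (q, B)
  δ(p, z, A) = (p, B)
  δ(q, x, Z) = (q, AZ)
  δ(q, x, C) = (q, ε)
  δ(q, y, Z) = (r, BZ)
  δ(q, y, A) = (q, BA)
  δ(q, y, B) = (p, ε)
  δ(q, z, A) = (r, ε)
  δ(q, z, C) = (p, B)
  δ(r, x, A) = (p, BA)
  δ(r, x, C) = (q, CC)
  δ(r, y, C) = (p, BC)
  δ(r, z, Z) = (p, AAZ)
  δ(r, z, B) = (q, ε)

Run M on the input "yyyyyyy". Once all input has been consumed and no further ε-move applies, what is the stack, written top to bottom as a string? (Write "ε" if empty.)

(p, yyyyyyy, Z)
  ε-move, top Z: go to p, push BZ → (p, yyyyyyy, BZ)
  read y, top B: go to q, push B → (q, yyyyyy, BZ)
  read y, top B: go to p, push ε → (p, yyyyy, Z)
  ε-move, top Z: go to p, push BZ → (p, yyyyy, BZ)
  read y, top B: go to q, push B → (q, yyyy, BZ)
  read y, top B: go to p, push ε → (p, yyy, Z)
  ε-move, top Z: go to p, push BZ → (p, yyy, BZ)
  read y, top B: go to q, push B → (q, yy, BZ)
  read y, top B: go to p, push ε → (p, y, Z)
  ε-move, top Z: go to p, push BZ → (p, y, BZ)
  read y, top B: go to q, push B → (q, ε, BZ)
All input consumed in state q with stack BZ.

BZ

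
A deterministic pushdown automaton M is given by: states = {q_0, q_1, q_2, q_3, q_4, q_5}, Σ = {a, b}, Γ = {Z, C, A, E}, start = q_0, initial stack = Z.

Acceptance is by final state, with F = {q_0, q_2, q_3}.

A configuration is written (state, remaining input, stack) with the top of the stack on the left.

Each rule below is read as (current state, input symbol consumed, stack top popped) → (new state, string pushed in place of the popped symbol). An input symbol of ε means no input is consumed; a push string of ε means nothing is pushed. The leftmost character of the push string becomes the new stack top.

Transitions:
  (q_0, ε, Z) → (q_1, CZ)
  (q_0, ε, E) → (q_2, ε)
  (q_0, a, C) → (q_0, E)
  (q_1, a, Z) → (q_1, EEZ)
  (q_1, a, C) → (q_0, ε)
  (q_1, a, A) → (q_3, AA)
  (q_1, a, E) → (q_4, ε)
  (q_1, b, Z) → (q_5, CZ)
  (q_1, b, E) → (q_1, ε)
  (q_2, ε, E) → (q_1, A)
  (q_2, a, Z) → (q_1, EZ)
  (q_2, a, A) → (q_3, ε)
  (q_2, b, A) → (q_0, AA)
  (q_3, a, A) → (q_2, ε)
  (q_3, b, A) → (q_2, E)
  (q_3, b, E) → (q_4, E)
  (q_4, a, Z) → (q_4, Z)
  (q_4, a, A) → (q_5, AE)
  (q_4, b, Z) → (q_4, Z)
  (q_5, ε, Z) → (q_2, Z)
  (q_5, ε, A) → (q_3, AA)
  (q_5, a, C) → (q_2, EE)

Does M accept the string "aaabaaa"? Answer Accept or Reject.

Reject

(q_0, aaabaaa, Z) ⊢ (q_1, aaabaaa, CZ) ⊢ (q_0, aabaaa, Z) ⊢ (q_1, aabaaa, CZ) ⊢ (q_0, abaaa, Z) ⊢ (q_1, abaaa, CZ) ⊢ (q_0, baaa, Z) ⊢ (q_1, baaa, CZ)
No transition applies at (q_1, baaa, CZ); input not fully consumed.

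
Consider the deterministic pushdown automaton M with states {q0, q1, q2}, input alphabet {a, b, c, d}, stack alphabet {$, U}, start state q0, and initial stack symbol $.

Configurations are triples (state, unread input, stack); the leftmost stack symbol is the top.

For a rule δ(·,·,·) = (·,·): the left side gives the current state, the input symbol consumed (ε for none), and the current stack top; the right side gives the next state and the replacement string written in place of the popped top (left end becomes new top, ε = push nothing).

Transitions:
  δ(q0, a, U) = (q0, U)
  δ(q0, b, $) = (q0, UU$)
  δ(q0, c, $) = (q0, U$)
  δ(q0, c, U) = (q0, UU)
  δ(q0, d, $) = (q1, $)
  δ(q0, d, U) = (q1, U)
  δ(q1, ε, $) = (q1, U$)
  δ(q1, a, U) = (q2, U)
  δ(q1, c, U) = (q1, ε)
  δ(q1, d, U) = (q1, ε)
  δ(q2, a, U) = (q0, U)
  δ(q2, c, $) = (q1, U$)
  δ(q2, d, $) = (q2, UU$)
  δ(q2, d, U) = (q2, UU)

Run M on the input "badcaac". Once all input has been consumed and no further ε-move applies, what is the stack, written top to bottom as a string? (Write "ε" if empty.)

(q0, badcaac, $) ⊢ (q0, adcaac, UU$) ⊢ (q0, dcaac, UU$) ⊢ (q1, caac, UU$) ⊢ (q1, aac, U$) ⊢ (q2, ac, U$) ⊢ (q0, c, U$) ⊢ (q0, ε, UU$)
All input consumed in state q0 with stack UU$.

UU$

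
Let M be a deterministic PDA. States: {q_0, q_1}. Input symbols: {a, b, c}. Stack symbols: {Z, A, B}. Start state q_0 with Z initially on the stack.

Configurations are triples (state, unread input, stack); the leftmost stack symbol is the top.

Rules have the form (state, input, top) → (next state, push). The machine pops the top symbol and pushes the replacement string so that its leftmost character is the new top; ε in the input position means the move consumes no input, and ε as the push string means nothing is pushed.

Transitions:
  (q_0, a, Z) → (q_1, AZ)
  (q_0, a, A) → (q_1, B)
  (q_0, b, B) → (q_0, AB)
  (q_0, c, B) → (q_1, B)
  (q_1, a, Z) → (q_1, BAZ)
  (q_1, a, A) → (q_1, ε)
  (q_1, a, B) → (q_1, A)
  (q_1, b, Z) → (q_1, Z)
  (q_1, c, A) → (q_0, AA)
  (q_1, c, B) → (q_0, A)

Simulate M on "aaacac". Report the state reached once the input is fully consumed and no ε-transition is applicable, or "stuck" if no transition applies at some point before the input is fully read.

(q_0, aaacac, Z)
  read a, top Z: go to q_1, push AZ → (q_1, aacac, AZ)
  read a, top A: go to q_1, push ε → (q_1, acac, Z)
  read a, top Z: go to q_1, push BAZ → (q_1, cac, BAZ)
  read c, top B: go to q_0, push A → (q_0, ac, AAZ)
  read a, top A: go to q_1, push B → (q_1, c, BAZ)
  read c, top B: go to q_0, push A → (q_0, ε, AAZ)
All input consumed; M is in state q_0.

q_0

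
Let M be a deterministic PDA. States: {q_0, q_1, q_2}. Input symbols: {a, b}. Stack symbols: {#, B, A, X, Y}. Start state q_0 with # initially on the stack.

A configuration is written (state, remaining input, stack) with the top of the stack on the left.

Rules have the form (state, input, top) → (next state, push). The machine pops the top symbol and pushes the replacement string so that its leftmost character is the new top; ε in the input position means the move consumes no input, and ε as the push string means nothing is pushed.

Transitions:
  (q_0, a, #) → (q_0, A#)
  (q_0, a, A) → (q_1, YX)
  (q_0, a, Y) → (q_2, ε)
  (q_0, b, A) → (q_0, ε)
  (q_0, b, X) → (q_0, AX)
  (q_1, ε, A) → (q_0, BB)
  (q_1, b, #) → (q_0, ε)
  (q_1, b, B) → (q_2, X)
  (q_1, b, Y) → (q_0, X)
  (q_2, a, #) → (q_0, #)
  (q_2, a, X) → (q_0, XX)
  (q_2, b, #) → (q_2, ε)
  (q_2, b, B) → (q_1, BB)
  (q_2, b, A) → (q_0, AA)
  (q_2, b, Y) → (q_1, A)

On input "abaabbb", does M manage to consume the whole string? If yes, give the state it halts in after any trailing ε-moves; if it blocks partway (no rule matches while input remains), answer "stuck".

(q_0, abaabbb, #) ⊢ (q_0, baabbb, A#) ⊢ (q_0, aabbb, #) ⊢ (q_0, abbb, A#) ⊢ (q_1, bbb, YX#) ⊢ (q_0, bb, XX#) ⊢ (q_0, b, AXX#) ⊢ (q_0, ε, XX#)
All input consumed; M is in state q_0.

q_0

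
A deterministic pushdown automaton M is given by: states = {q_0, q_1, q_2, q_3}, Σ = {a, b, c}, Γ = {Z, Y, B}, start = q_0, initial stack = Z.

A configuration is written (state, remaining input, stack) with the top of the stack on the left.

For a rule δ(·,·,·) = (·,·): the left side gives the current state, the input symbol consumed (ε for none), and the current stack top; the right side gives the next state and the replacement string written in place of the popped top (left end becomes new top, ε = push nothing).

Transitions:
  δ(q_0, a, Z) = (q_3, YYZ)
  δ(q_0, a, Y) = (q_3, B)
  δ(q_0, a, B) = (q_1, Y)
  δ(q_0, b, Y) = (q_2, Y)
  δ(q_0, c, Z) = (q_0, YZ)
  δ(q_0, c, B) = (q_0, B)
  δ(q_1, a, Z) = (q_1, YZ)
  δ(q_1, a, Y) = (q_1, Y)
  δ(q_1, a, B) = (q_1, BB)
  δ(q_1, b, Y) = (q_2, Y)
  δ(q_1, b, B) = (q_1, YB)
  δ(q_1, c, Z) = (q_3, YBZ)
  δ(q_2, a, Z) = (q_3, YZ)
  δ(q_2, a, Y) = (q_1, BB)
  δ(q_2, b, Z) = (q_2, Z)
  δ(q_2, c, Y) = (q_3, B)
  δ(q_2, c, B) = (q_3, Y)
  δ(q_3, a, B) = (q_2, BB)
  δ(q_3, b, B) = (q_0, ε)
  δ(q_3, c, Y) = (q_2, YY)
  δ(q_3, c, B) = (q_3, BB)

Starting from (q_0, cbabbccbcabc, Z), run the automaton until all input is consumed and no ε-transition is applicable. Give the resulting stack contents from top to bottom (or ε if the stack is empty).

(q_0, cbabbccbcabc, Z) ⊢ (q_0, babbccbcabc, YZ) ⊢ (q_2, abbccbcabc, YZ) ⊢ (q_1, bbccbcabc, BBZ) ⊢ (q_1, bccbcabc, YBBZ) ⊢ (q_2, ccbcabc, YBBZ) ⊢ (q_3, cbcabc, BBBZ) ⊢ (q_3, bcabc, BBBBZ) ⊢ (q_0, cabc, BBBZ) ⊢ (q_0, abc, BBBZ) ⊢ (q_1, bc, YBBZ) ⊢ (q_2, c, YBBZ) ⊢ (q_3, ε, BBBZ)
All input consumed in state q_3 with stack BBBZ.

BBBZ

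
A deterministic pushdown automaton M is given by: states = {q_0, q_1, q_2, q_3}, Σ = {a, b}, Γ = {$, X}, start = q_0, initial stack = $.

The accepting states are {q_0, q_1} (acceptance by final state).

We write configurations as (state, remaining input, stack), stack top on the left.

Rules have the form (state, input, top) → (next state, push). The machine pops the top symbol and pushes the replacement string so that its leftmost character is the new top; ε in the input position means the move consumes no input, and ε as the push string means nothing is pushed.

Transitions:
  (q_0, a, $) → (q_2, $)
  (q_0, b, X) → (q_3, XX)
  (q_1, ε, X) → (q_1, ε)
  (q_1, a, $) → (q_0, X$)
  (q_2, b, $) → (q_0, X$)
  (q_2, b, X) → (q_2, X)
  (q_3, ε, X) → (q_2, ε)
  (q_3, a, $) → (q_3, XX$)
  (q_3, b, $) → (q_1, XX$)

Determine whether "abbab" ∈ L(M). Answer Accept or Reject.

(q_0, abbab, $) ⊢ (q_2, bbab, $) ⊢ (q_0, bab, X$) ⊢ (q_3, ab, XX$) ⊢ (q_2, ab, X$)
No transition applies at (q_2, ab, X$); input not fully consumed.

Reject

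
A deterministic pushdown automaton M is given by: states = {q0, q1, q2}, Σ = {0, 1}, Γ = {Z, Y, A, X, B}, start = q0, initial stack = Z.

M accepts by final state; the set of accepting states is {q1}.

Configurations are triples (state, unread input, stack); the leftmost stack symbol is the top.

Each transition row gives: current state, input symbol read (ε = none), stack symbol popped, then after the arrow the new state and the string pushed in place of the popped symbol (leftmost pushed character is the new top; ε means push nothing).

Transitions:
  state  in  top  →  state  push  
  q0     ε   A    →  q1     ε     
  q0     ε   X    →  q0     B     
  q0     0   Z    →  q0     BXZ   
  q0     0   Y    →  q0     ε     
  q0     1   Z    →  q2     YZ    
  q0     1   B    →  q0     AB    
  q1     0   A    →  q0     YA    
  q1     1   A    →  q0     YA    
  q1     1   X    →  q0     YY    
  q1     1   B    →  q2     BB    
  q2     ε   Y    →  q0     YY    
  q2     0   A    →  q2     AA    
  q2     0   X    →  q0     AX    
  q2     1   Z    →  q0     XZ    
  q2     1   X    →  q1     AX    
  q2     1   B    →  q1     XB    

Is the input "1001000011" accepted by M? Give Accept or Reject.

Reject

(q0, 1001000011, Z)
  read 1, top Z: go to q2, push YZ → (q2, 001000011, YZ)
  ε-move, top Y: go to q0, push YY → (q0, 001000011, YYZ)
  read 0, top Y: go to q0, push ε → (q0, 01000011, YZ)
  read 0, top Y: go to q0, push ε → (q0, 1000011, Z)
  read 1, top Z: go to q2, push YZ → (q2, 000011, YZ)
  ε-move, top Y: go to q0, push YY → (q0, 000011, YYZ)
  read 0, top Y: go to q0, push ε → (q0, 00011, YZ)
  read 0, top Y: go to q0, push ε → (q0, 0011, Z)
  read 0, top Z: go to q0, push BXZ → (q0, 011, BXZ)
No transition applies at (q0, 011, BXZ); input not fully consumed.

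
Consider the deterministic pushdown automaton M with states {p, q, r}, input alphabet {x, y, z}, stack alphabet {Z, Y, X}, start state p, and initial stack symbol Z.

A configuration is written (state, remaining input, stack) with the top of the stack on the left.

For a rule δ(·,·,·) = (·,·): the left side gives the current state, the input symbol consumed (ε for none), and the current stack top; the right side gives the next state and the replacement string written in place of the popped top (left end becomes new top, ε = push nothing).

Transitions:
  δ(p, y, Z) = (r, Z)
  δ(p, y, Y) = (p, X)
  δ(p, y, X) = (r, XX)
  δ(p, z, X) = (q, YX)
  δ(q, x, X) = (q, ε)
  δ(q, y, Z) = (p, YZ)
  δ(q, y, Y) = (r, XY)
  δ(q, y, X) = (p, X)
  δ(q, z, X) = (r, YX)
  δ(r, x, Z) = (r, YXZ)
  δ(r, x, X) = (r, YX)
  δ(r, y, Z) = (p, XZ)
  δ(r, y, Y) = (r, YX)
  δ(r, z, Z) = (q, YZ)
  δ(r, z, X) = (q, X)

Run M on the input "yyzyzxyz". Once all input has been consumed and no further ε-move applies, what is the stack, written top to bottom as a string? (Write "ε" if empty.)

XYXZ

(p, yyzyzxyz, Z)
  read y, top Z: go to r, push Z → (r, yzyzxyz, Z)
  read y, top Z: go to p, push XZ → (p, zyzxyz, XZ)
  read z, top X: go to q, push YX → (q, yzxyz, YXZ)
  read y, top Y: go to r, push XY → (r, zxyz, XYXZ)
  read z, top X: go to q, push X → (q, xyz, XYXZ)
  read x, top X: go to q, push ε → (q, yz, YXZ)
  read y, top Y: go to r, push XY → (r, z, XYXZ)
  read z, top X: go to q, push X → (q, ε, XYXZ)
All input consumed in state q with stack XYXZ.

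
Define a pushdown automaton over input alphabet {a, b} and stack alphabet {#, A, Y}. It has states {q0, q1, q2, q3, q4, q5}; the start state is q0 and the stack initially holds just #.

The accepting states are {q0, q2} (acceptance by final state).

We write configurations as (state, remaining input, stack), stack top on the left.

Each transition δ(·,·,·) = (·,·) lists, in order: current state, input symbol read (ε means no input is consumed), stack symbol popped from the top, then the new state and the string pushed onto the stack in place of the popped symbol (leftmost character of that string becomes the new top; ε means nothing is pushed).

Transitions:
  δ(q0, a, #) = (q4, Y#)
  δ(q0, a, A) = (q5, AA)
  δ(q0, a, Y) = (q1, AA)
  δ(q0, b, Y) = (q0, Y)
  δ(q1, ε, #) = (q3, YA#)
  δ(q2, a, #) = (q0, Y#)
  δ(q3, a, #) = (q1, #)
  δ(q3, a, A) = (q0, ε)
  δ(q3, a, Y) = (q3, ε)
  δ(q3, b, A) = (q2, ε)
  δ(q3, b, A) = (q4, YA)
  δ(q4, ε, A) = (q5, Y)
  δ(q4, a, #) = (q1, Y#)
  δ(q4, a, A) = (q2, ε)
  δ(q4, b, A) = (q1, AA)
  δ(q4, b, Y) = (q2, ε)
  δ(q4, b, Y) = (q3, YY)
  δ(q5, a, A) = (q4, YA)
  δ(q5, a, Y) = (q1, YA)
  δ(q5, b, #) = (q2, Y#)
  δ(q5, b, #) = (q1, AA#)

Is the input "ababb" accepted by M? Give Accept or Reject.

One accepting computation: (q0, ababb, #) ⊢ (q4, babb, Y#) ⊢ (q2, abb, #) ⊢ (q0, bb, Y#) ⊢ (q0, b, Y#) ⊢ (q0, ε, Y#)
All input consumed and state q0 ∈ F.

Accept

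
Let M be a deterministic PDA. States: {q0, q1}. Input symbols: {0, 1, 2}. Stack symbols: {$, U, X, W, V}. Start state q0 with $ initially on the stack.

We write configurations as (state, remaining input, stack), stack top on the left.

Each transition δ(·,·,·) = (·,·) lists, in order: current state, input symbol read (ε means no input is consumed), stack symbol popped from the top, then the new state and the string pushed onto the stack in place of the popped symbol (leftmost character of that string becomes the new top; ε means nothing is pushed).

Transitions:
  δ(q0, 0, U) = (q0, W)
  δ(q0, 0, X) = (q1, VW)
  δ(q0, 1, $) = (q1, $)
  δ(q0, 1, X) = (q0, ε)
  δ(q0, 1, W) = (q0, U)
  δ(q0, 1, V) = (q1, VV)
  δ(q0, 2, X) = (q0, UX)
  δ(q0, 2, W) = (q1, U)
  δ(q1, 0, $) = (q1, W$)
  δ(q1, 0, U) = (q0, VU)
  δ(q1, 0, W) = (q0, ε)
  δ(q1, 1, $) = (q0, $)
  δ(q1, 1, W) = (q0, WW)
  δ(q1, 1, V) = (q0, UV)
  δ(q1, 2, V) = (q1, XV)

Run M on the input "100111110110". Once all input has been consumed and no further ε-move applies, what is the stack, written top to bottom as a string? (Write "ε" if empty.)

WW$

(q0, 100111110110, $) ⊢ (q1, 00111110110, $) ⊢ (q1, 0111110110, W$) ⊢ (q0, 111110110, $) ⊢ (q1, 11110110, $) ⊢ (q0, 1110110, $) ⊢ (q1, 110110, $) ⊢ (q0, 10110, $) ⊢ (q1, 0110, $) ⊢ (q1, 110, W$) ⊢ (q0, 10, WW$) ⊢ (q0, 0, UW$) ⊢ (q0, ε, WW$)
All input consumed in state q0 with stack WW$.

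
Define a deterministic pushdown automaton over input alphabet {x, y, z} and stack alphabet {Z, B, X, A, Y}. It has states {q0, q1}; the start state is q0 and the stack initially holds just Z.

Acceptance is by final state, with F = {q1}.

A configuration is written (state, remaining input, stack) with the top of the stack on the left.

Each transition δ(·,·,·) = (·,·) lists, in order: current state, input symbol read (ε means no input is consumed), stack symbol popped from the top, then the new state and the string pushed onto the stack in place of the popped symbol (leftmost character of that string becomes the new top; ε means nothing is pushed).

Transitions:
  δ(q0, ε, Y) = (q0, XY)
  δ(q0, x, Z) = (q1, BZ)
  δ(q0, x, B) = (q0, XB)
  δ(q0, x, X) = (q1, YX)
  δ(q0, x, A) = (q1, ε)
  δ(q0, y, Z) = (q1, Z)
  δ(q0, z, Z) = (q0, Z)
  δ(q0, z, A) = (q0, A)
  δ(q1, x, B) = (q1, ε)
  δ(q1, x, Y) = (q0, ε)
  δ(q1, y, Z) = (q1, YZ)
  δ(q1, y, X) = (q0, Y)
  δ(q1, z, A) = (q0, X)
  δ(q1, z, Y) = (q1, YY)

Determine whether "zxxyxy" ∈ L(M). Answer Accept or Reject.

Accept

(q0, zxxyxy, Z)
  read z, top Z: go to q0, push Z → (q0, xxyxy, Z)
  read x, top Z: go to q1, push BZ → (q1, xyxy, BZ)
  read x, top B: go to q1, push ε → (q1, yxy, Z)
  read y, top Z: go to q1, push YZ → (q1, xy, YZ)
  read x, top Y: go to q0, push ε → (q0, y, Z)
  read y, top Z: go to q1, push Z → (q1, ε, Z)
All input consumed; state q1 ∈ F.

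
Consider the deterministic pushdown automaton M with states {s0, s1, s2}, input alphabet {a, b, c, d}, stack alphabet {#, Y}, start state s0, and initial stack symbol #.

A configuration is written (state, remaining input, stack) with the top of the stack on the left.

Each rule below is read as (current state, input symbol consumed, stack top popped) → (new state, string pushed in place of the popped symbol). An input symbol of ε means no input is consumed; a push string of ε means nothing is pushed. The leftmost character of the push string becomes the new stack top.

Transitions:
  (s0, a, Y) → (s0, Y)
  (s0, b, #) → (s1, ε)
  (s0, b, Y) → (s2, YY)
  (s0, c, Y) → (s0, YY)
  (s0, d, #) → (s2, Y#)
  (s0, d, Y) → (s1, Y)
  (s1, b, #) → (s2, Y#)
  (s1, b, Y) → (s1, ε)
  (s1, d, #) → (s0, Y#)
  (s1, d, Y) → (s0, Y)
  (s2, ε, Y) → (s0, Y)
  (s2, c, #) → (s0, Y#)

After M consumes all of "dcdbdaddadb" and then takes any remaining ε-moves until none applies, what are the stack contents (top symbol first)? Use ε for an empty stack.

(s0, dcdbdaddadb, #) ⊢ (s2, cdbdaddadb, Y#) ⊢ (s0, cdbdaddadb, Y#) ⊢ (s0, dbdaddadb, YY#) ⊢ (s1, bdaddadb, YY#) ⊢ (s1, daddadb, Y#) ⊢ (s0, addadb, Y#) ⊢ (s0, ddadb, Y#) ⊢ (s1, dadb, Y#) ⊢ (s0, adb, Y#) ⊢ (s0, db, Y#) ⊢ (s1, b, Y#) ⊢ (s1, ε, #)
All input consumed in state s1 with stack #.

#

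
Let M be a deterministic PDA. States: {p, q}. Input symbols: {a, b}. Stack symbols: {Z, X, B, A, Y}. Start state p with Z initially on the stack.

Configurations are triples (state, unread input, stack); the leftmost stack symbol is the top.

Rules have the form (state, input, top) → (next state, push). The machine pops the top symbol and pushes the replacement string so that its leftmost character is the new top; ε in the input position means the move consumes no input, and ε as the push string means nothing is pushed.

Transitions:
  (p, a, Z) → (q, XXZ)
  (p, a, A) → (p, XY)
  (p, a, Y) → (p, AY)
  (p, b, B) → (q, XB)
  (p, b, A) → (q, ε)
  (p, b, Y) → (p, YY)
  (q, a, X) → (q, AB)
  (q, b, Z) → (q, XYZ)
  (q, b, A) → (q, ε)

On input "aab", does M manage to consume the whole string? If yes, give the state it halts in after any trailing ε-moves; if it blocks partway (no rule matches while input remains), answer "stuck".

(p, aab, Z) ⊢ (q, ab, XXZ) ⊢ (q, b, ABXZ) ⊢ (q, ε, BXZ)
All input consumed; M is in state q.

q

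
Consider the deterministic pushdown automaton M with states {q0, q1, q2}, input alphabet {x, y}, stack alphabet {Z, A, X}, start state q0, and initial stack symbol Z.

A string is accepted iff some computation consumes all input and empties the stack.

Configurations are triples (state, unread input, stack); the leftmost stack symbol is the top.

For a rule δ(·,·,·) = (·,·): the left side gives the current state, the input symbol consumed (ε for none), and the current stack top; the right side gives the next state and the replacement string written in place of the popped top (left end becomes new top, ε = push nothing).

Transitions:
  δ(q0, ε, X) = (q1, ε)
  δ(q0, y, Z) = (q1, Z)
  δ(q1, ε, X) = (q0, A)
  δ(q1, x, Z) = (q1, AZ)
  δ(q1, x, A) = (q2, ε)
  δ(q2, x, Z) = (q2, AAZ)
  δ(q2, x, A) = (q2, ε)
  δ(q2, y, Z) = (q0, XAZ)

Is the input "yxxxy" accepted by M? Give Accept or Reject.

(q0, yxxxy, Z) ⊢ (q1, xxxy, Z) ⊢ (q1, xxy, AZ) ⊢ (q2, xy, Z) ⊢ (q2, y, AAZ)
No transition applies at (q2, y, AAZ); input not fully consumed.

Reject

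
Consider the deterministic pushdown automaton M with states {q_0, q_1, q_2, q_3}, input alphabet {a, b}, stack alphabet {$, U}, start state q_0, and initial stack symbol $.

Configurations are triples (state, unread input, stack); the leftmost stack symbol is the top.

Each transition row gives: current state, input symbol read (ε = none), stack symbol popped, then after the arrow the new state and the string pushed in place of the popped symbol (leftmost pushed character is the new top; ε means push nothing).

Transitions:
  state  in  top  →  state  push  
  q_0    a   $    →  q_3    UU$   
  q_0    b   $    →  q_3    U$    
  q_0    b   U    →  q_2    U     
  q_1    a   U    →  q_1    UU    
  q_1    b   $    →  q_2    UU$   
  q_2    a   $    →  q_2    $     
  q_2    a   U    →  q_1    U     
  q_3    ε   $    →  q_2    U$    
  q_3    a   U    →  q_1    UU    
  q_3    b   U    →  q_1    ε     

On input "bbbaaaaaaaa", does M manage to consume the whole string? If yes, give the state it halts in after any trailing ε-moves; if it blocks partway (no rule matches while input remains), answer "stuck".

(q_0, bbbaaaaaaaa, $) ⊢ (q_3, bbaaaaaaaa, U$) ⊢ (q_1, baaaaaaaa, $) ⊢ (q_2, aaaaaaaa, UU$) ⊢ (q_1, aaaaaaa, UU$) ⊢ (q_1, aaaaaa, UUU$) ⊢ (q_1, aaaaa, UUUU$) ⊢ (q_1, aaaa, UUUUU$) ⊢ (q_1, aaa, UUUUUU$) ⊢ (q_1, aa, UUUUUUU$) ⊢ (q_1, a, UUUUUUUU$) ⊢ (q_1, ε, UUUUUUUUU$)
All input consumed; M is in state q_1.

q_1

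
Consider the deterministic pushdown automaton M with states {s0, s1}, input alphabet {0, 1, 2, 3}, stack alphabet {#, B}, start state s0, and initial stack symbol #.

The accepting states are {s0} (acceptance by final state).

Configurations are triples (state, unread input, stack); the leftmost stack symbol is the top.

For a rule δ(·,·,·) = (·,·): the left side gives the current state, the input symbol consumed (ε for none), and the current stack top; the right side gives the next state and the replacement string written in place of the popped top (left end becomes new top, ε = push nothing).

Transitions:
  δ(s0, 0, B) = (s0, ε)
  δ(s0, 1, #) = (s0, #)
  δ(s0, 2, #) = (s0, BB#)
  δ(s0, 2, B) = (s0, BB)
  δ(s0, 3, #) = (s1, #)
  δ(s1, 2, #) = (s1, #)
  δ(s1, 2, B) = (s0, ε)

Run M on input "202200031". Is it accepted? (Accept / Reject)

Reject

(s0, 202200031, #) ⊢ (s0, 02200031, BB#) ⊢ (s0, 2200031, B#) ⊢ (s0, 200031, BB#) ⊢ (s0, 00031, BBB#) ⊢ (s0, 0031, BB#) ⊢ (s0, 031, B#) ⊢ (s0, 31, #) ⊢ (s1, 1, #)
No transition applies at (s1, 1, #); input not fully consumed.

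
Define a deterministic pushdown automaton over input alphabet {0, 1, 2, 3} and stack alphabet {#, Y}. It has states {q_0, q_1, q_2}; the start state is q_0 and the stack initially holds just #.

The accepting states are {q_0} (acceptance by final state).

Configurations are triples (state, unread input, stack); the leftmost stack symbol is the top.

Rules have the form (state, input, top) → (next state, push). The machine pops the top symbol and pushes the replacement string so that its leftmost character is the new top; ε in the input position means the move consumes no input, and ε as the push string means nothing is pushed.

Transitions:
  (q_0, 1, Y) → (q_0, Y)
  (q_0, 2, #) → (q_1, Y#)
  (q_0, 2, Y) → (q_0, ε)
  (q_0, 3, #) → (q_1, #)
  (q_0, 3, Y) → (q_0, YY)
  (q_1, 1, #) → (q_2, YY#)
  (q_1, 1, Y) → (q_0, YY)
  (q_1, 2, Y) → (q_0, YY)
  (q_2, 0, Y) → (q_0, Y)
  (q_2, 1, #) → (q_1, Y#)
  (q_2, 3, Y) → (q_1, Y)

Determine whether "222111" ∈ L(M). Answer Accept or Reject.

Accept

(q_0, 222111, #)
  read 2, top #: go to q_1, push Y# → (q_1, 22111, Y#)
  read 2, top Y: go to q_0, push YY → (q_0, 2111, YY#)
  read 2, top Y: go to q_0, push ε → (q_0, 111, Y#)
  read 1, top Y: go to q_0, push Y → (q_0, 11, Y#)
  read 1, top Y: go to q_0, push Y → (q_0, 1, Y#)
  read 1, top Y: go to q_0, push Y → (q_0, ε, Y#)
All input consumed; state q_0 ∈ F.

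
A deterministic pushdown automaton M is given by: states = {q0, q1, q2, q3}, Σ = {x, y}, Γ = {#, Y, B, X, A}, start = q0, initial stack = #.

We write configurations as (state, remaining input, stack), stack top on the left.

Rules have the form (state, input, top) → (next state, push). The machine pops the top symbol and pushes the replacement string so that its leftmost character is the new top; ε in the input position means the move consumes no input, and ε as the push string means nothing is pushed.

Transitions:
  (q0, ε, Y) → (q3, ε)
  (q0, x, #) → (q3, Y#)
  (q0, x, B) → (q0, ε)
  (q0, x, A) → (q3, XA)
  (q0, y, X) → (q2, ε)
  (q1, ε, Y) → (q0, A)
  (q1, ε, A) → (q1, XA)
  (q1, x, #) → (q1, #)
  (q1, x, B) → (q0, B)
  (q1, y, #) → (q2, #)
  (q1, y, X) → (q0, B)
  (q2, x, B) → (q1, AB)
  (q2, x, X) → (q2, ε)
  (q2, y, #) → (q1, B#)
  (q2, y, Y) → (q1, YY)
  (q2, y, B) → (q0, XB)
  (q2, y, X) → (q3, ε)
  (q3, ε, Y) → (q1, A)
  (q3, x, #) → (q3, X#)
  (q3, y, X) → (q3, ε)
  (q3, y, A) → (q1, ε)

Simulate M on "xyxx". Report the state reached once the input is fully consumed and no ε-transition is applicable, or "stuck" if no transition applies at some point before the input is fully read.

(q0, xyxx, #)
  read x, top #: go to q3, push Y# → (q3, yxx, Y#)
  ε-move, top Y: go to q1, push A → (q1, yxx, A#)
  ε-move, top A: go to q1, push XA → (q1, yxx, XA#)
  read y, top X: go to q0, push B → (q0, xx, BA#)
  read x, top B: go to q0, push ε → (q0, x, A#)
  read x, top A: go to q3, push XA → (q3, ε, XA#)
All input consumed; M is in state q3.

q3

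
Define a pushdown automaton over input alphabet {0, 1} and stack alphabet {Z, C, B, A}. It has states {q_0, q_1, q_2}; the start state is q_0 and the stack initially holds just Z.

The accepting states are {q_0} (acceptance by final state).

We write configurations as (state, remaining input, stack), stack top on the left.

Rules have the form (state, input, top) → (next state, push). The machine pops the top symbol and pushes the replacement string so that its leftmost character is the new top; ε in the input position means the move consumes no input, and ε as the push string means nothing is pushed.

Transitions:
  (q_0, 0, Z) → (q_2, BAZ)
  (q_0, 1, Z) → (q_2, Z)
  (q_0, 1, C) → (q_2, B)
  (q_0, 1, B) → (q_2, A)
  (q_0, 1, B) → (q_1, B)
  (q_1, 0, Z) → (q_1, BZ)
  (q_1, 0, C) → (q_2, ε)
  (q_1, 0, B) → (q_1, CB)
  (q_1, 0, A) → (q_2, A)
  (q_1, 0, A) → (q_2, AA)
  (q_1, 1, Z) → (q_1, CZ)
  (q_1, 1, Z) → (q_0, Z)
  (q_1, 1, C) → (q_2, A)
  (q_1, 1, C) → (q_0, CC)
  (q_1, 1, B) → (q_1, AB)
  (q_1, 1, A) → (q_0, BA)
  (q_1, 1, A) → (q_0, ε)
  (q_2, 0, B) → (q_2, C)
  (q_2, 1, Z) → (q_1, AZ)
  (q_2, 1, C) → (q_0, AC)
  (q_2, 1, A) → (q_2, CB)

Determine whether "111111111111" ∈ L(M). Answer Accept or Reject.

Accept

One accepting computation: (q_0, 111111111111, Z) ⊢ (q_2, 11111111111, Z) ⊢ (q_1, 1111111111, AZ) ⊢ (q_0, 111111111, BAZ) ⊢ (q_1, 11111111, BAZ) ⊢ (q_1, 1111111, ABAZ) ⊢ (q_0, 111111, BABAZ) ⊢ (q_1, 11111, BABAZ) ⊢ (q_1, 1111, ABABAZ) ⊢ (q_0, 111, BABABAZ) ⊢ (q_2, 11, AABABAZ) ⊢ (q_2, 1, CBABABAZ) ⊢ (q_0, ε, ACBABABAZ)
All input consumed and state q_0 ∈ F.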